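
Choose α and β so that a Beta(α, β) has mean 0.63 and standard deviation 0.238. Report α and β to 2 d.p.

α = 1.96, β = 1.15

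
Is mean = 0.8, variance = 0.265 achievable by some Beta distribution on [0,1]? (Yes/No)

A Beta with mean μ has variance μ(1−μ)/(α+β+1) < μ(1−μ).
Here μ(1−μ) = 0.8×0.2 = 0.16, and 0.265 ≥ 0.16.

No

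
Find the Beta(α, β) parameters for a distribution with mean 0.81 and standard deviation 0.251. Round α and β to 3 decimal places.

α = 1.169, β = 0.274

σ² = 0.251² = 0.063001.
With s = α+β, Var = μ(1−μ)/(s+1), so s+1 = (0.81×0.19)/0.063001 = 2.4428 and s = 1.4428.
α = μs = 1.169, β = (1−μ)s = 0.274.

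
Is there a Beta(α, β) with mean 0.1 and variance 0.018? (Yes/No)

A Beta with mean μ has variance μ(1−μ)/(α+β+1) < μ(1−μ).
Here μ(1−μ) = 0.1×0.9 = 0.09, and 0.018 < 0.09.

Yes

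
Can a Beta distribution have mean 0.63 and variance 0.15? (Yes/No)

For any Beta, Var(X) < E[X]·(1−E[X]).
Here μ(1−μ) = 0.63×0.37 = 0.2331, and 0.15 < 0.2331.

Yes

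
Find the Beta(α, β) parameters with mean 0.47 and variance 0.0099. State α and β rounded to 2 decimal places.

Let s = α+β. The Beta variance is μ(1−μ)/(s+1).
So s+1 = μ(1−μ)/σ² = (0.47×0.53)/0.0099 = 0.2491/0.0099 = 25.1616, giving s = 24.1616.
Then α = μs = 0.47×24.1616 = 11.36 and β = (1−μ)s = 0.53×24.1616 = 12.81.

α = 11.36, β = 12.81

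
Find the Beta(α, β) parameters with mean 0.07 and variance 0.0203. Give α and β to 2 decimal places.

α = 0.15, β = 2.05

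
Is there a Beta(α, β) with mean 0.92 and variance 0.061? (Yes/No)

Yes

For any Beta, Var(X) < E[X]·(1−E[X]).
Here μ(1−μ) = 0.92×0.08 = 0.0736, and 0.061 < 0.0736.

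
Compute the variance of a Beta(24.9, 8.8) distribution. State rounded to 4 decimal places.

Var = αβ/[(α+β)²(α+β+1)] = (24.9×8.8)/(33.7²×34.7) = 219.12/39408.443 = 0.0056.

0.0056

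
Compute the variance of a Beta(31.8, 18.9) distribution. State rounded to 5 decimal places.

0.00452

μ = 31.8/50.7 = 0.627219; Var = μ(1−μ)/(α+β+1) = 0.2338153/51.7 = 0.00452.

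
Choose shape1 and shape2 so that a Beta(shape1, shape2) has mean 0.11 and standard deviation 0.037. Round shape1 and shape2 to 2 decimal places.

shape1 = 7.76, shape2 = 62.76

First σ² = 0.001369. Setting shape1 = μn, shape2 = (1−μ)n with n = shape1+shape2,
μ(1−μ)/(n+1) = 0.001369 ⇒ n+1 = 0.0979/0.001369 = 71.5121 ⇒ n = 70.5121.
Hence shape1 = 0.11×70.5121 = 7.76, shape2 = 0.89×70.5121 = 62.76.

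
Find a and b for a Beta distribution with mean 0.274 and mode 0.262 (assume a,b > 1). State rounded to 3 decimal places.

a = 10.869, b = 28.798

With s = a+b: μ = a/s and mode = (a−1)/(s−2). Eliminating a = μs,
μs − 1 = m(s−2) ⇒ s(μ−m) = 1−2m ⇒ s = 0.476/0.012 = 39.6667.
So a = μs = 10.869, b = (1−μ)s = 28.798.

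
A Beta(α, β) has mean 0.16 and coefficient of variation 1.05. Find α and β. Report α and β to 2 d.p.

α = 0.60, β = 3.16

σ = CV·μ = 1.05×0.16 = 0.16800, so σ² = 0.028224.
s+1 = μ(1−μ)/σ² = 0.1344/0.028224 = 4.7619, so s = α+β = 3.7619.
α = μs = 0.60, β = (1−μ)s = 3.16.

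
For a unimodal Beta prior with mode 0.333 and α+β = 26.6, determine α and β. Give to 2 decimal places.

Since the density peak of Beta(α,β) is at (α−1)/(α+β−2),
α = 1 + 0.333(26.6−2) = 9.19 and β = 26.6 − 9.19 = 17.41.

α = 9.19, β = 17.41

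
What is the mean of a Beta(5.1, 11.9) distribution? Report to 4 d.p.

0.3000

E[X] = α/(α+β) = 5.1/17.0 = 0.3000.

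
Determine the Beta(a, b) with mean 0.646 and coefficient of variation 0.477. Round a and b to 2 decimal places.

a = 0.91, b = 0.50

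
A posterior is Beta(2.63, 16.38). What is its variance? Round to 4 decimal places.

0.0060

Var = αβ/[(α+β)²(α+β+1)] = (2.63×16.38)/(19.01²×20.01) = 43.0794/7231.215801 = 0.0060.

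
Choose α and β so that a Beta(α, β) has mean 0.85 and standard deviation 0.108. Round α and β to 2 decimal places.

First σ² = 0.011664. Setting α = μn, β = (1−μ)n with n = α+β,
μ(1−μ)/(n+1) = 0.011664 ⇒ n+1 = 0.1275/0.011664 = 10.9311 ⇒ n = 9.9311.
Hence α = 0.85×9.9311 = 8.44, β = 0.15×9.9311 = 1.49.

α = 8.44, β = 1.49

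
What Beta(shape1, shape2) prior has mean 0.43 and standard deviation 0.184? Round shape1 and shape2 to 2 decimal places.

σ² = 0.184² = 0.033856.
With s = shape1+shape2, Var = μ(1−μ)/(s+1), so s+1 = (0.43×0.57)/0.033856 = 7.2395 and s = 6.2395.
shape1 = μs = 2.68, shape2 = (1−μ)s = 3.56.

shape1 = 2.68, shape2 = 3.56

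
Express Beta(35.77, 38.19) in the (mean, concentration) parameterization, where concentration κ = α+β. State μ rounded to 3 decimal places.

μ = 0.484, κ = 73.96

κ = α+β = 35.77+38.19 = 73.96; μ = α/κ = 35.77/73.96 = 0.484.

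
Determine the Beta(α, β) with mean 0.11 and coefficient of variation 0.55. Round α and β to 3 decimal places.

α = 2.832, β = 22.915

Var = (CV·μ)² = (0.55×0.11)² = 0.003660.
α+β = μ(1−μ)/Var − 1 = 0.0979/0.003660 − 1 = 25.7468.
Thus α = 0.11·25.7468 = 2.832 and β = 0.89·25.7468 = 22.915.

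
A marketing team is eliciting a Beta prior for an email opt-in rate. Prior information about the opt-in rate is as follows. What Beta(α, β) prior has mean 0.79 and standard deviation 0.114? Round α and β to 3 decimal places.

Variance = 0.114² = 0.012996. The moment-matching identity α+β = μ(1−μ)/Var − 1 gives
α+β = 0.1659/0.012996 − 1 = 11.7655, so α = μ·11.7655 = 9.295 and β = (1−μ)·11.7655 = 2.471.

α = 9.295, β = 2.471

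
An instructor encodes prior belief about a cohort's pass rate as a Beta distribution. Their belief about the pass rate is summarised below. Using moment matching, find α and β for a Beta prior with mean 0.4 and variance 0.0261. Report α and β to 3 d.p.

α = 3.278, β = 4.917

Write ν = α+β; then α = μν and Var = μ(1−μ)/(ν+1).
ν = μ(1−μ)/Var − 1 = 0.24/0.0261 − 1 = 8.1954.
α = 0.4·8.1954 = 3.278, β = 0.6·8.1954 = 4.917.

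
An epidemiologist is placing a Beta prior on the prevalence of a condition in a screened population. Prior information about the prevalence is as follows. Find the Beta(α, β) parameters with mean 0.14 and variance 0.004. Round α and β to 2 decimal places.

By moment matching, α+β = μ(1−μ)/σ² − 1 = (0.14·0.86)/0.004 − 1 = 30.1000 − 1 = 29.1000.
Since α/(α+β) = μ, α = 0.14·29.1000 = 4.07 and β = 0.86·29.1000 = 25.03.

α = 4.07, β = 25.03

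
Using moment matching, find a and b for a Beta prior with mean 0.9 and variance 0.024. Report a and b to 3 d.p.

By moment matching, a+b = μ(1−μ)/σ² − 1 = (0.9·0.1)/0.024 − 1 = 3.7500 − 1 = 2.7500.
Since a/(a+b) = μ, a = 0.9·2.7500 = 2.475 and b = 0.1·2.7500 = 0.275.

a = 2.475, b = 0.275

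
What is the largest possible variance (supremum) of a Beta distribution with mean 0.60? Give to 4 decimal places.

0.2400

For fixed mean μ the Beta variance is μ(1−μ)/(α+β+1), increasing as α+β decreases.
Its least upper bound (not attained) is μ(1−μ) = 0.60·0.40 = 0.2400.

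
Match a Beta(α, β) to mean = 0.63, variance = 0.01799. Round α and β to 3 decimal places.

Let s = α+β. The Beta variance is μ(1−μ)/(s+1).
So s+1 = μ(1−μ)/σ² = (0.63×0.37)/0.01799 = 0.2331/0.01799 = 12.9572, giving s = 11.9572.
Then α = μs = 0.63×11.9572 = 7.533 and β = (1−μ)s = 0.37×11.9572 = 4.424.

α = 7.533, β = 4.424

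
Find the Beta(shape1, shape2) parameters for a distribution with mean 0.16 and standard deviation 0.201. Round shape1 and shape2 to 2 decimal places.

shape1 = 0.37, shape2 = 1.95

Variance = 0.201² = 0.040401. The moment-matching identity shape1+shape2 = μ(1−μ)/Var − 1 gives
shape1+shape2 = 0.1344/0.040401 − 1 = 2.3267, so shape1 = μ·2.3267 = 0.37 and shape2 = (1−μ)·2.3267 = 1.95.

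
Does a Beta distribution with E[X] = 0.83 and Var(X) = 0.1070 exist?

Yes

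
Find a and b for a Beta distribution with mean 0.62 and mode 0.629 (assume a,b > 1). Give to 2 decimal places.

Let s = a+b. Mean gives a = μs = 0.62s; mode gives (a−1)/(s−2) = 0.629.
Substituting: 0.62s − 1 = 0.629(s−2) = 0.629s − 1.258, so -0.009s = -0.258 and s = 28.6667.
Then a = 0.62×28.6667 = 17.77 and b = s−a = 10.89.

a = 17.77, b = 10.89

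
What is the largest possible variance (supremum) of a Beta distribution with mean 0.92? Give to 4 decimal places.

For fixed mean μ the Beta variance is μ(1−μ)/(α+β+1), increasing as α+β decreases.
Its least upper bound (not attained) is μ(1−μ) = 0.92·0.08 = 0.0736.

0.0736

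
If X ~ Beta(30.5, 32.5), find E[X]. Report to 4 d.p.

E[X] = α/(α+β) = 30.5/63.0 = 0.4841.

0.4841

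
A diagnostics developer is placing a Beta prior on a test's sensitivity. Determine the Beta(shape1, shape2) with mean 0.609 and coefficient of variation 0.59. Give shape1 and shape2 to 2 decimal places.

σ = CV·μ = 0.59×0.609 = 0.35931, so σ² = 0.129104.
s+1 = μ(1−μ)/σ² = 0.238119/0.129104 = 1.8444, so s = shape1+shape2 = 0.8444.
shape1 = μs = 0.51, shape2 = (1−μ)s = 0.33.

shape1 = 0.51, shape2 = 0.33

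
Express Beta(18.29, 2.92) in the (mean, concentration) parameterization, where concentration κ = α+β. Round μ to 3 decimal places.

μ = 0.862, κ = 21.21

κ = α+β = 18.29+2.92 = 21.21; μ = α/κ = 18.29/21.21 = 0.862.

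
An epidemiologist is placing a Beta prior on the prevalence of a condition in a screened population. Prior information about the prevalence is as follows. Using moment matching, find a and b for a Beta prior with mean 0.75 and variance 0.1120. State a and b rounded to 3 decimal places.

Write ν = a+b; then a = μν and Var = μ(1−μ)/(ν+1).
ν = μ(1−μ)/Var − 1 = 0.1875/0.1120 − 1 = 0.6741.
a = 0.75·0.6741 = 0.506, b = 0.25·0.6741 = 0.169.

a = 0.506, b = 0.169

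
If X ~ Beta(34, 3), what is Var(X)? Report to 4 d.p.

μ = 34/37 = 0.918919; Var = μ(1−μ)/(α+β+1) = 0.0745069/38 = 0.0020.

0.0020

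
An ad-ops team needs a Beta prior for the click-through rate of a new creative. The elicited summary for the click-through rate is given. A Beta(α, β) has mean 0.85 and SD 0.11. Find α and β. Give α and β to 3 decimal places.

α = 8.107, β = 1.431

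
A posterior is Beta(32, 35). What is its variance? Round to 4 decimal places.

Var = αβ/[(α+β)²(α+β+1)] = (32×35)/(67²×68) = 1120/305252 = 0.0037.

0.0037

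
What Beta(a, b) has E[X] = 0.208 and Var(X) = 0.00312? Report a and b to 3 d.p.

a = 10.774, b = 41.026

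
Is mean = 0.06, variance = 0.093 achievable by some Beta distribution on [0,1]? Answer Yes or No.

A Beta with mean μ has variance μ(1−μ)/(α+β+1) < μ(1−μ).
Here μ(1−μ) = 0.06×0.94 = 0.0564, and 0.093 ≥ 0.0564.

No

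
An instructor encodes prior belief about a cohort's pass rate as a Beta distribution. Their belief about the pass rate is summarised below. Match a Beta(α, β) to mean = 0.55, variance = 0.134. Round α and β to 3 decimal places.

Let s = α+β. The Beta variance is μ(1−μ)/(s+1).
So s+1 = μ(1−μ)/σ² = (0.55×0.45)/0.134 = 0.2475/0.134 = 1.8470, giving s = 0.8470.
Then α = μs = 0.55×0.8470 = 0.466 and β = (1−μ)s = 0.45×0.8470 = 0.381.

α = 0.466, β = 0.381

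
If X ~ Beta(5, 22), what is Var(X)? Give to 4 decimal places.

α+β = 27 and αβ = 110, so Var = αβ/[(α+β)²(α+β+1)] = 110/20412 = 0.0054.

0.0054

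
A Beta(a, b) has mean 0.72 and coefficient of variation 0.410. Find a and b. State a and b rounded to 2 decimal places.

σ = CV·μ = 0.410×0.72 = 0.29520, so σ² = 0.087143.
s+1 = μ(1−μ)/σ² = 0.2016/0.087143 = 2.3134, so s = a+b = 1.3134.
a = μs = 0.95, b = (1−μ)s = 0.37.

a = 0.95, b = 0.37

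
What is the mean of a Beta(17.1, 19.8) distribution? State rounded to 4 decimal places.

0.4634

The Beta mean is α/(α+β) = 17.1/(17.1+19.8) = 0.4634.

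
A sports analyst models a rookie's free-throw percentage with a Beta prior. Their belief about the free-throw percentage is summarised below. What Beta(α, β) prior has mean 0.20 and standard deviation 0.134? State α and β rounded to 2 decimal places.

α = 1.58, β = 6.33

σ² = 0.134² = 0.017956.
With s = α+β, Var = μ(1−μ)/(s+1), so s+1 = (0.20×0.80)/0.017956 = 8.9107 and s = 7.9107.
α = μs = 1.58, β = (1−μ)s = 6.33.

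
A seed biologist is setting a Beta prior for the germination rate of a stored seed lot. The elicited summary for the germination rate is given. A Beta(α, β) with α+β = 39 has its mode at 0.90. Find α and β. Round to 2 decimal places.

α = 34.30, β = 4.70

Mode = (α−1)/(κ−2) with κ = α+β, so α−1 = 0.90·37 = 33.30.
α = 34.30; β = κ − α = 4.70.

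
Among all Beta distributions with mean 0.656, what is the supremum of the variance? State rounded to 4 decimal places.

For fixed mean μ the Beta variance is μ(1−μ)/(α+β+1), increasing as α+β decreases.
Its least upper bound (not attained) is μ(1−μ) = 0.656·0.344 = 0.2257.

0.2257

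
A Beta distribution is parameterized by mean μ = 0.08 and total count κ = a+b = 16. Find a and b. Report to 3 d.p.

a = 1.280, b = 14.720

a = μκ = 0.08×16 = 1.280 and b = (1−μ)κ = 0.92×16 = 14.720.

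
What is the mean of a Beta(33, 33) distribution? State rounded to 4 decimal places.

E[X] = α/(α+β) = 33/66 = 0.5000.

0.5000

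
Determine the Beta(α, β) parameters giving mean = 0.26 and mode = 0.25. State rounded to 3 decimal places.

With s = α+β: μ = α/s and mode = (α−1)/(s−2). Eliminating α = μs,
μs − 1 = m(s−2) ⇒ s(μ−m) = 1−2m ⇒ s = 0.50/0.01 = 50.0000.
So α = μs = 13.000, β = (1−μ)s = 37.000.

α = 13.000, β = 37.000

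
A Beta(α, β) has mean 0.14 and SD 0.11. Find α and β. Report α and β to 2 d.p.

α = 1.25, β = 7.70

First σ² = 0.0121. Setting α = μn, β = (1−μ)n with n = α+β,
μ(1−μ)/(n+1) = 0.0121 ⇒ n+1 = 0.1204/0.0121 = 9.9504 ⇒ n = 8.9504.
Hence α = 0.14×8.9504 = 1.25, β = 0.86×8.9504 = 7.70.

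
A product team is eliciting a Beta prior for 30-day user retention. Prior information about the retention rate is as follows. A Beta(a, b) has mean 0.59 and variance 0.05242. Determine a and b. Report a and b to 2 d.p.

a = 2.13, b = 1.48

By moment matching, a+b = μ(1−μ)/σ² − 1 = (0.59·0.41)/0.05242 − 1 = 4.6147 − 1 = 3.6147.
Since a/(a+b) = μ, a = 0.59·3.6147 = 2.13 and b = 0.41·3.6147 = 1.48.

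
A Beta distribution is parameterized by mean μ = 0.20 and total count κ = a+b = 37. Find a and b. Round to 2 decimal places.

a = 7.40, b = 29.60

Split κ in proportion μ : (1−μ): a = 0.20·37 = 7.40, b = 37 − 7.40 = 29.60.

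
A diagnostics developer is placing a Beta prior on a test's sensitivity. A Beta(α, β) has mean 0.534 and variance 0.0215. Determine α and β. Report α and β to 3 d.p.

α = 5.647, β = 4.928

Let s = α+β. The Beta variance is μ(1−μ)/(s+1).
So s+1 = μ(1−μ)/σ² = (0.534×0.466)/0.0215 = 0.248844/0.0215 = 11.5741, giving s = 10.5741.
Then α = μs = 0.534×10.5741 = 5.647 and β = (1−μ)s = 0.466×10.5741 = 4.928.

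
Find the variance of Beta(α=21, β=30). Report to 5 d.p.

Var = αβ/[(α+β)²(α+β+1)] = (21×30)/(51²×52) = 630/135252 = 0.00466.

0.00466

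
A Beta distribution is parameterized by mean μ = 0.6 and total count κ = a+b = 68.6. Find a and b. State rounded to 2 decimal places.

a = μκ = 0.6×68.6 = 41.16 and b = (1−μ)κ = 0.4×68.6 = 27.44.

a = 41.16, b = 27.44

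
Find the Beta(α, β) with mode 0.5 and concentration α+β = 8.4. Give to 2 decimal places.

For α,β>1 the mode is (α−1)/(α+β−2), so α = mode·(κ−2)+1 = 0.5×6.4+1 = 4.20.
And β = (1−mode)·(κ−2)+1 = 0.5×6.4+1 = 4.20.

α = 4.20, β = 4.20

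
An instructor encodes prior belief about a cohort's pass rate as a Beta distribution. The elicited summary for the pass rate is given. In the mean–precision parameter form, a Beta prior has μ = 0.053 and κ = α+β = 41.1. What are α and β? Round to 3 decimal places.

α = 2.178, β = 38.922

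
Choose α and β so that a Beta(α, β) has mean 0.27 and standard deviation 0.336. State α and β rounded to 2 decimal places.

α = 0.20, β = 0.54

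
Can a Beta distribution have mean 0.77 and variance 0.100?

A Beta with mean μ has variance μ(1−μ)/(α+β+1) < μ(1−μ).
Here μ(1−μ) = 0.77×0.23 = 0.1771, and 0.100 < 0.1771.

Yes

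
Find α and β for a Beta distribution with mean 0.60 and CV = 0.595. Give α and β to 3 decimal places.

α = 0.530, β = 0.353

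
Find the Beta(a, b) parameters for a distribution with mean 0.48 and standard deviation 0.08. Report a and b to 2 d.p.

Variance = 0.08² = 0.0064. The moment-matching identity a+b = μ(1−μ)/Var − 1 gives
a+b = 0.2496/0.0064 − 1 = 38.0000, so a = μ·38.0000 = 18.24 and b = (1−μ)·38.0000 = 19.76.

a = 18.24, b = 19.76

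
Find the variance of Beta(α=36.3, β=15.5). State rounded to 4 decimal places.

Var = αβ/[(α+β)²(α+β+1)] = (36.3×15.5)/(51.8²×52.8) = 562.65/141675.072 = 0.0040.

0.0040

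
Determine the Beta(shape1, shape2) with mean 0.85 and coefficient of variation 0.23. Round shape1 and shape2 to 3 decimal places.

shape1 = 1.986, shape2 = 0.350

σ = CV·μ = 0.23×0.85 = 0.19550, so σ² = 0.038220.
s+1 = μ(1−μ)/σ² = 0.1275/0.038220 = 3.3359, so s = shape1+shape2 = 2.3359.
shape1 = μs = 1.986, shape2 = (1−μ)s = 0.350.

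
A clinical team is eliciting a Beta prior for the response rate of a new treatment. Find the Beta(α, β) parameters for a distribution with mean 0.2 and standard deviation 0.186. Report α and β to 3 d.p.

σ² = 0.186² = 0.034596.
With s = α+β, Var = μ(1−μ)/(s+1), so s+1 = (0.2×0.8)/0.034596 = 4.6248 and s = 3.6248.
α = μs = 0.725, β = (1−μ)s = 2.900.

α = 0.725, β = 2.900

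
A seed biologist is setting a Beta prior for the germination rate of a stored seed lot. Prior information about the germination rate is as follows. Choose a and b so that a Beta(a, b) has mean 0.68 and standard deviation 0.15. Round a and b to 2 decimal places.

a = 5.90, b = 2.77

Variance = 0.15² = 0.0225. The moment-matching identity a+b = μ(1−μ)/Var − 1 gives
a+b = 0.2176/0.0225 − 1 = 8.6711, so a = μ·8.6711 = 5.90 and b = (1−μ)·8.6711 = 2.77.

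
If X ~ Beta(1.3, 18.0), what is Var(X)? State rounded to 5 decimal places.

α+β = 19.3 and αβ = 23.40, so Var = αβ/[(α+β)²(α+β+1)] = 23.40/7561.547 = 0.00309.

0.00309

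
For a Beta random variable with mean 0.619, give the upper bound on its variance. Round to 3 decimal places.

0.236

For fixed mean μ the Beta variance is μ(1−μ)/(α+β+1), increasing as α+β decreases.
Its least upper bound (not attained) is μ(1−μ) = 0.619·0.381 = 0.236.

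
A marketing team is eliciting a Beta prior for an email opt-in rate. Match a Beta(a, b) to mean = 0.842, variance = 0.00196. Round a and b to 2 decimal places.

a = 56.31, b = 10.57

Let s = a+b. The Beta variance is μ(1−μ)/(s+1).
So s+1 = μ(1−μ)/σ² = (0.842×0.158)/0.00196 = 0.133036/0.00196 = 67.8755, giving s = 66.8755.
Then a = μs = 0.842×66.8755 = 56.31 and b = (1−μ)s = 0.158×66.8755 = 10.57.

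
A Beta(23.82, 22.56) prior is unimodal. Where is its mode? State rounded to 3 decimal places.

0.514

With α,β > 1, mode = (α−1)/(α+β−2) = 22.82/44.38 = 0.514.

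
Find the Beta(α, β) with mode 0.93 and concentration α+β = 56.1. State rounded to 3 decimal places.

Since the density peak of Beta(α,β) is at (α−1)/(α+β−2),
α = 1 + 0.93(56.1−2) = 51.313 and β = 56.1 − 51.313 = 4.787.

α = 51.313, β = 4.787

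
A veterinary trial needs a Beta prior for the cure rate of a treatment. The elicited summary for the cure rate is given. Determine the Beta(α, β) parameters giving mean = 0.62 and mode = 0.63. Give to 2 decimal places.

Let s = α+β. Mean gives α = μs = 0.62s; mode gives (α−1)/(s−2) = 0.63.
Substituting: 0.62s − 1 = 0.63(s−2) = 0.63s − 1.26, so -0.01s = -0.26 and s = 26.0000.
Then α = 0.62×26.0000 = 16.12 and β = s−α = 9.88.

α = 16.12, β = 9.88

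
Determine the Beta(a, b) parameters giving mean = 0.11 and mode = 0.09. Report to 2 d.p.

a = 4.51, b = 36.49

With s = a+b: μ = a/s and mode = (a−1)/(s−2). Eliminating a = μs,
μs − 1 = m(s−2) ⇒ s(μ−m) = 1−2m ⇒ s = 0.82/0.02 = 41.0000.
So a = μs = 4.51, b = (1−μ)s = 36.49.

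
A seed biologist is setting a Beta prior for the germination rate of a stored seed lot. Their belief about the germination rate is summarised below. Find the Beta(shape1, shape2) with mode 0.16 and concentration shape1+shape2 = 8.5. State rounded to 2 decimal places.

For shape1,shape2>1 the mode is (shape1−1)/(shape1+shape2−2), so shape1 = mode·(κ−2)+1 = 0.16×6.5+1 = 2.04.
And shape2 = (1−mode)·(κ−2)+1 = 0.84×6.5+1 = 6.46.

shape1 = 2.04, shape2 = 6.46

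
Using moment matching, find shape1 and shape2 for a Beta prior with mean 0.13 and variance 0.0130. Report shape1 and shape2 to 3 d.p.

shape1 = 1.001, shape2 = 6.699

Let s = shape1+shape2. The Beta variance is μ(1−μ)/(s+1).
So s+1 = μ(1−μ)/σ² = (0.13×0.87)/0.0130 = 0.1131/0.0130 = 8.7000, giving s = 7.7000.
Then shape1 = μs = 0.13×7.7000 = 1.001 and shape2 = (1−μ)s = 0.87×7.7000 = 6.699.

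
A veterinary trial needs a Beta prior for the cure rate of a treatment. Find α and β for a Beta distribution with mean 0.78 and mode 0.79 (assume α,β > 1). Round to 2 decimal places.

With s = α+β: μ = α/s and mode = (α−1)/(s−2). Eliminating α = μs,
μs − 1 = m(s−2) ⇒ s(μ−m) = 1−2m ⇒ s = -0.58/-0.01 = 58.0000.
So α = μs = 45.24, β = (1−μ)s = 12.76.

α = 45.24, β = 12.76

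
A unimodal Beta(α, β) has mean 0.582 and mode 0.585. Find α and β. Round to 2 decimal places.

α = 32.98, β = 23.69

With s = α+β: μ = α/s and mode = (α−1)/(s−2). Eliminating α = μs,
μs − 1 = m(s−2) ⇒ s(μ−m) = 1−2m ⇒ s = -0.170/-0.003 = 56.6667.
So α = μs = 32.98, β = (1−μ)s = 23.69.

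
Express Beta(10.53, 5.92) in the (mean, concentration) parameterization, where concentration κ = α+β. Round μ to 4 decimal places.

μ = 0.6401, κ = 16.45

κ = α+β = 10.53+5.92 = 16.45; μ = α/κ = 10.53/16.45 = 0.6401.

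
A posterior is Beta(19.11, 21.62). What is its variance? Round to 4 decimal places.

Var = αβ/[(α+β)²(α+β+1)] = (19.11×21.62)/(40.73²×41.73) = 413.1582/69227.269917 = 0.0060.

0.0060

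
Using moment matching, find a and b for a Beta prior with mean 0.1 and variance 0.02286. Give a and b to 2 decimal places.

Write ν = a+b; then a = μν and Var = μ(1−μ)/(ν+1).
ν = μ(1−μ)/Var − 1 = 0.09/0.02286 − 1 = 2.9370.
a = 0.1·2.9370 = 0.29, b = 0.9·2.9370 = 2.64.

a = 0.29, b = 2.64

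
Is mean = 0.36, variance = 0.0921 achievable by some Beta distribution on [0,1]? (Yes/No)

Yes

For any Beta, Var(X) < E[X]·(1−E[X]).
Here μ(1−μ) = 0.36×0.64 = 0.2304, and 0.0921 < 0.2304.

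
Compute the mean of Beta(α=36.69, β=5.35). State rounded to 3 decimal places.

The Beta mean is α/(α+β) = 36.69/(36.69+5.35) = 0.873.

0.873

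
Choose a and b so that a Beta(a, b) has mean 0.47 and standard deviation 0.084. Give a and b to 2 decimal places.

a = 16.12, b = 18.18

First σ² = 0.007056. Setting a = μn, b = (1−μ)n with n = a+b,
μ(1−μ)/(n+1) = 0.007056 ⇒ n+1 = 0.2491/0.007056 = 35.3033 ⇒ n = 34.3033.
Hence a = 0.47×34.3033 = 16.12, b = 0.53×34.3033 = 18.18.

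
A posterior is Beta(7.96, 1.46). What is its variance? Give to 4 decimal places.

μ = 7.96/9.42 = 0.845011; Var = μ(1−μ)/(α+β+1) = 0.1309677/10.42 = 0.0126.

0.0126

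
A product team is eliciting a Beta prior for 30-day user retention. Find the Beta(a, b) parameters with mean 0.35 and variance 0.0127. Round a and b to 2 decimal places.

a = 5.92, b = 10.99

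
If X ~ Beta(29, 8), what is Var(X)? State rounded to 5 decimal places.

μ = 29/37 = 0.783784; Var = μ(1−μ)/(α+β+1) = 0.1694668/38 = 0.00446.

0.00446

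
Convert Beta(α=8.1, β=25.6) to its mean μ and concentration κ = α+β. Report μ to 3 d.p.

μ = 0.240, κ = 33.7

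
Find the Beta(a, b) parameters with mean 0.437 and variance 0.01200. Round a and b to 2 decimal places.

a = 8.52, b = 10.98

Let s = a+b. The Beta variance is μ(1−μ)/(s+1).
So s+1 = μ(1−μ)/σ² = (0.437×0.563)/0.01200 = 0.246031/0.01200 = 20.5026, giving s = 19.5026.
Then a = μs = 0.437×19.5026 = 8.52 and b = (1−μ)s = 0.563×19.5026 = 10.98.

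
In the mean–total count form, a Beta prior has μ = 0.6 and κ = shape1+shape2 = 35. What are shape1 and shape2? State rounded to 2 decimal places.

shape1 = 21.00, shape2 = 14.00

Split κ in proportion μ : (1−μ): shape1 = 0.6·35 = 21.00, shape2 = 35 − 21.00 = 14.00.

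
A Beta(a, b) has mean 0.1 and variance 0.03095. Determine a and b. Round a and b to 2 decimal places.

a = 0.19, b = 1.72

Let s = a+b. The Beta variance is μ(1−μ)/(s+1).
So s+1 = μ(1−μ)/σ² = (0.1×0.9)/0.03095 = 0.09/0.03095 = 2.9079, giving s = 1.9079.
Then a = μs = 0.1×1.9079 = 0.19 and b = (1−μ)s = 0.9×1.9079 = 1.72.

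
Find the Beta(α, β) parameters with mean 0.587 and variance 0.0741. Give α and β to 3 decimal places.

α = 1.333, β = 0.938

Write ν = α+β; then α = μν and Var = μ(1−μ)/(ν+1).
ν = μ(1−μ)/Var − 1 = 0.242431/0.0741 − 1 = 2.2717.
α = 0.587·2.2717 = 1.333, β = 0.413·2.2717 = 0.938.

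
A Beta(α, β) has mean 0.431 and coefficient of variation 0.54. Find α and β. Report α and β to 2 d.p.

α = 1.52, β = 2.01

σ = CV·μ = 0.54×0.431 = 0.23274, so σ² = 0.054168.
s+1 = μ(1−μ)/σ² = 0.245239/0.054168 = 4.5274, so s = α+β = 3.5274.
α = μs = 1.52, β = (1−μ)s = 2.01.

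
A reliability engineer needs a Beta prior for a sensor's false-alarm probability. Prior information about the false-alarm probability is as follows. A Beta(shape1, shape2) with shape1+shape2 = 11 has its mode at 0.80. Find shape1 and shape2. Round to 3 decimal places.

Mode = (shape1−1)/(κ−2) with κ = shape1+shape2, so shape1−1 = 0.80·9 = 7.200.
shape1 = 8.200; shape2 = κ − shape1 = 2.800.

shape1 = 8.200, shape2 = 2.800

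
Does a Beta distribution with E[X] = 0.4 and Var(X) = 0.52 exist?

For any Beta, Var(X) < E[X]·(1−E[X]).
Here μ(1−μ) = 0.4×0.6 = 0.24, and 0.52 ≥ 0.24.

No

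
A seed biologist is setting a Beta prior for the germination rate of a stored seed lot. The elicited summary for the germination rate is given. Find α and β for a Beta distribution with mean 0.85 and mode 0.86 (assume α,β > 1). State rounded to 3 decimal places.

With s = α+β: μ = α/s and mode = (α−1)/(s−2). Eliminating α = μs,
μs − 1 = m(s−2) ⇒ s(μ−m) = 1−2m ⇒ s = -0.72/-0.01 = 72.0000.
So α = μs = 61.200, β = (1−μ)s = 10.800.

α = 61.200, β = 10.800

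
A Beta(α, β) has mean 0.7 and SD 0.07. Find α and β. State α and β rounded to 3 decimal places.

α = 29.300, β = 12.557

σ² = 0.07² = 0.0049.
With s = α+β, Var = μ(1−μ)/(s+1), so s+1 = (0.7×0.3)/0.0049 = 42.8571 and s = 41.8571.
α = μs = 29.300, β = (1−μ)s = 12.557.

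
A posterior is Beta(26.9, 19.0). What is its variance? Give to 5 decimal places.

0.00517

Var = αβ/[(α+β)²(α+β+1)] = (26.9×19.0)/(45.9²×46.9) = 511.10/98809.389 = 0.00517.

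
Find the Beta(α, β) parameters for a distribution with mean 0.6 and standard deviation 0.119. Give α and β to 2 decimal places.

σ² = 0.119² = 0.014161.
With s = α+β, Var = μ(1−μ)/(s+1), so s+1 = (0.6×0.4)/0.014161 = 16.9480 and s = 15.9480.
α = μs = 9.57, β = (1−μ)s = 6.38.

α = 9.57, β = 6.38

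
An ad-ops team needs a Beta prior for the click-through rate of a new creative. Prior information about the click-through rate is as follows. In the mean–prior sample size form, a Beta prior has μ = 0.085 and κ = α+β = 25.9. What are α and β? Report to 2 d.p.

Split κ in proportion μ : (1−μ): α = 0.085·25.9 = 2.20, β = 25.9 − 2.20 = 23.70.

α = 2.20, β = 23.70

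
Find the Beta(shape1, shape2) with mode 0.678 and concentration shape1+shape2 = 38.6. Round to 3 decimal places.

For shape1,shape2>1 the mode is (shape1−1)/(shape1+shape2−2), so shape1 = mode·(κ−2)+1 = 0.678×36.6+1 = 25.815.
And shape2 = (1−mode)·(κ−2)+1 = 0.322×36.6+1 = 12.785.

shape1 = 25.815, shape2 = 12.785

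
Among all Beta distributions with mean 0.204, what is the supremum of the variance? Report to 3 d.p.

0.162

Var = μ(1−μ)/(α+β+1), which approaches μ(1−μ) as α+β → 0.
So the supremum is μ(1−μ) = 0.204×0.796 = 0.162.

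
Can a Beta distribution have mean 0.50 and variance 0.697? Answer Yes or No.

No

A Beta with mean μ has variance μ(1−μ)/(α+β+1) < μ(1−μ).
Here μ(1−μ) = 0.50×0.50 = 0.2500, and 0.697 ≥ 0.2500.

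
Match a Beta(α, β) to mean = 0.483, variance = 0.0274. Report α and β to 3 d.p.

α = 3.919, β = 4.195

Write ν = α+β; then α = μν and Var = μ(1−μ)/(ν+1).
ν = μ(1−μ)/Var − 1 = 0.249711/0.0274 − 1 = 8.1135.
α = 0.483·8.1135 = 3.919, β = 0.517·8.1135 = 4.195.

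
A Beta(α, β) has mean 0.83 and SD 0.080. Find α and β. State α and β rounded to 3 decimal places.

α = 17.469, β = 3.578

First σ² = 0.006400. Setting α = μn, β = (1−μ)n with n = α+β,
μ(1−μ)/(n+1) = 0.006400 ⇒ n+1 = 0.1411/0.006400 = 22.0469 ⇒ n = 21.0469.
Hence α = 0.83×21.0469 = 17.469, β = 0.17×21.0469 = 3.578.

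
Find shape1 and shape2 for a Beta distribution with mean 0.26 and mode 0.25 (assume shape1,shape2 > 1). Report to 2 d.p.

shape1 = 13.00, shape2 = 37.00

With s = shape1+shape2: μ = shape1/s and mode = (shape1−1)/(s−2). Eliminating shape1 = μs,
μs − 1 = m(s−2) ⇒ s(μ−m) = 1−2m ⇒ s = 0.50/0.01 = 50.0000.
So shape1 = μs = 13.00, shape2 = (1−μ)s = 37.00.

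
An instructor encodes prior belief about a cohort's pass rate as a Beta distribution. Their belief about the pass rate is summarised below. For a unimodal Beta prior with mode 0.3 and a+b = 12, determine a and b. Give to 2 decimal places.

Mode = (a−1)/(κ−2) with κ = a+b, so a−1 = 0.3·10 = 3.00.
a = 4.00; b = κ − a = 8.00.

a = 4.00, b = 8.00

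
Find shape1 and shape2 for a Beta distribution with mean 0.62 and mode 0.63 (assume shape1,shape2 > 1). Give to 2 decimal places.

shape1 = 16.12, shape2 = 9.88

Let s = shape1+shape2. Mean gives shape1 = μs = 0.62s; mode gives (shape1−1)/(s−2) = 0.63.
Substituting: 0.62s − 1 = 0.63(s−2) = 0.63s − 1.26, so -0.01s = -0.26 and s = 26.0000.
Then shape1 = 0.62×26.0000 = 16.12 and shape2 = s−shape1 = 9.88.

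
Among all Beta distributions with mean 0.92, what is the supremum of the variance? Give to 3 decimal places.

0.074

Var = μ(1−μ)/(α+β+1), which approaches μ(1−μ) as α+β → 0.
So the supremum is μ(1−μ) = 0.92×0.08 = 0.074.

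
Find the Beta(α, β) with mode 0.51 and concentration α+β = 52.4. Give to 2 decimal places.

α = 26.70, β = 25.70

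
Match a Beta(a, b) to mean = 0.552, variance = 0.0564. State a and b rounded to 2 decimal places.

a = 1.87, b = 1.52

Write ν = a+b; then a = μν and Var = μ(1−μ)/(ν+1).
ν = μ(1−μ)/Var − 1 = 0.247296/0.0564 − 1 = 3.3847.
a = 0.552·3.3847 = 1.87, b = 0.448·3.3847 = 1.52.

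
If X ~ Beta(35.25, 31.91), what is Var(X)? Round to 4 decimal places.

0.0037

μ = 35.25/67.16 = 0.524866; Var = μ(1−μ)/(α+β+1) = 0.2493817/68.16 = 0.0037.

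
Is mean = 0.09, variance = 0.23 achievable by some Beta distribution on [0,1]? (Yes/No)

No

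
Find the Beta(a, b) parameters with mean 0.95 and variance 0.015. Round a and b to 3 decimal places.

a = 2.058, b = 0.108

By moment matching, a+b = μ(1−μ)/σ² − 1 = (0.95·0.05)/0.015 − 1 = 3.1667 − 1 = 2.1667.
Since a/(a+b) = μ, a = 0.95·2.1667 = 2.058 and b = 0.05·2.1667 = 0.108.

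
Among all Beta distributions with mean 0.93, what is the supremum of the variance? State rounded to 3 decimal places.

0.065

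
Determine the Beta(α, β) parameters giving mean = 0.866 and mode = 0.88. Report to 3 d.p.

α = 47.011, β = 7.274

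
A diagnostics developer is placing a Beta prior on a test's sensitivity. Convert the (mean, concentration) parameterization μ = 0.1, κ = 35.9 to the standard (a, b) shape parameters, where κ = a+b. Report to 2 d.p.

Split κ in proportion μ : (1−μ): a = 0.1·35.9 = 3.59, b = 35.9 − 3.59 = 32.31.

a = 3.59, b = 32.31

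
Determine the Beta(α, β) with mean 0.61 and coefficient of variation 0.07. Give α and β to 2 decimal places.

Var = (CV·μ)² = (0.07×0.61)² = 0.001823.
α+β = μ(1−μ)/Var − 1 = 0.2379/0.001823 − 1 = 129.4784.
Thus α = 0.61·129.4784 = 78.98 and β = 0.39·129.4784 = 50.50.

α = 78.98, β = 50.50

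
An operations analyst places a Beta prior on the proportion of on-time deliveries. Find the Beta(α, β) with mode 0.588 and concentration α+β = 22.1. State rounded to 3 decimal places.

α = 12.819, β = 9.281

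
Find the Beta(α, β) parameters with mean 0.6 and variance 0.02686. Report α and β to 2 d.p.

α = 4.76, β = 3.17

Let s = α+β. The Beta variance is μ(1−μ)/(s+1).
So s+1 = μ(1−μ)/σ² = (0.6×0.4)/0.02686 = 0.24/0.02686 = 8.9352, giving s = 7.9352.
Then α = μs = 0.6×7.9352 = 4.76 and β = (1−μ)s = 0.4×7.9352 = 3.17.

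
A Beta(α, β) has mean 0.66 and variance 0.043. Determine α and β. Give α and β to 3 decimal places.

α = 2.784, β = 1.434

Let s = α+β. The Beta variance is μ(1−μ)/(s+1).
So s+1 = μ(1−μ)/σ² = (0.66×0.34)/0.043 = 0.2244/0.043 = 5.2186, giving s = 4.2186.
Then α = μs = 0.66×4.2186 = 2.784 and β = (1−μ)s = 0.34×4.2186 = 1.434.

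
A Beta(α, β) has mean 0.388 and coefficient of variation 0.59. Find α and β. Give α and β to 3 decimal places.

α = 1.370, β = 2.161

σ = CV·μ = 0.59×0.388 = 0.22892, so σ² = 0.052404.
s+1 = μ(1−μ)/σ² = 0.237456/0.052404 = 4.5312, so s = α+β = 3.5312.
α = μs = 1.370, β = (1−μ)s = 2.161.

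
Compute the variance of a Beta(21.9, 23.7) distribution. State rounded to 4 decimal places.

0.0054

α+β = 45.6 and αβ = 519.03, so Var = αβ/[(α+β)²(α+β+1)] = 519.03/96898.176 = 0.0054.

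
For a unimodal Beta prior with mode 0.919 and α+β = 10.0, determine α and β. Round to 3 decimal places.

α = 8.352, β = 1.648

Since the density peak of Beta(α,β) is at (α−1)/(α+β−2),
α = 1 + 0.919(10.0−2) = 8.352 and β = 10.0 − 8.352 = 1.648.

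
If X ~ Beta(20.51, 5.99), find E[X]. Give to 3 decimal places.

0.774

The Beta mean is α/(α+β) = 20.51/(20.51+5.99) = 0.774.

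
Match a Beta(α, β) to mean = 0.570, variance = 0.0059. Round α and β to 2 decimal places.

α = 23.11, β = 17.43

Write ν = α+β; then α = μν and Var = μ(1−μ)/(ν+1).
ν = μ(1−μ)/Var − 1 = 0.245100/0.0059 − 1 = 40.5424.
α = 0.570·40.5424 = 23.11, β = 0.430·40.5424 = 17.43.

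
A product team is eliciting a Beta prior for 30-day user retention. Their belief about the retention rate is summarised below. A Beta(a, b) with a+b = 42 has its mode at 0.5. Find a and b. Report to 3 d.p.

a = 21.000, b = 21.000

Mode = (a−1)/(κ−2) with κ = a+b, so a−1 = 0.5·40 = 20.000.
a = 21.000; b = κ − a = 21.000.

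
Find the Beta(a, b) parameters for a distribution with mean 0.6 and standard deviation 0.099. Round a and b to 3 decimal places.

a = 14.092, b = 9.395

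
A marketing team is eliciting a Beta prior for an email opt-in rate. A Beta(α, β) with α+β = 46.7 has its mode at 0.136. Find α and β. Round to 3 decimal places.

α = 7.079, β = 39.621

For α,β>1 the mode is (α−1)/(α+β−2), so α = mode·(κ−2)+1 = 0.136×44.7+1 = 7.079.
And β = (1−mode)·(κ−2)+1 = 0.864×44.7+1 = 39.621.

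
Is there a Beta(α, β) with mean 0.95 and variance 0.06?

No

The Beta variance bound is σ² < μ(1−μ).
Here μ(1−μ) = 0.95×0.05 = 0.0475, and 0.06 ≥ 0.0475.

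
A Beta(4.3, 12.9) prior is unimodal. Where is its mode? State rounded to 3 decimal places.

With α,β > 1, mode = (α−1)/(α+β−2) = 3.3/15.2 = 0.217.

0.217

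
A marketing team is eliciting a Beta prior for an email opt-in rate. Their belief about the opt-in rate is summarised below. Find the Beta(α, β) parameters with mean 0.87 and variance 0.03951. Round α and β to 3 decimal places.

α = 1.620, β = 0.242

Let s = α+β. The Beta variance is μ(1−μ)/(s+1).
So s+1 = μ(1−μ)/σ² = (0.87×0.13)/0.03951 = 0.1131/0.03951 = 2.8626, giving s = 1.8626.
Then α = μs = 0.87×1.8626 = 1.620 and β = (1−μ)s = 0.13×1.8626 = 0.242.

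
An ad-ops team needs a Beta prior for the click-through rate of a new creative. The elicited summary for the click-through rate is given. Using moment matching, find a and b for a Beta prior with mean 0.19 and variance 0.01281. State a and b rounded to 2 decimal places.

a = 2.09, b = 8.92

Let s = a+b. The Beta variance is μ(1−μ)/(s+1).
So s+1 = μ(1−μ)/σ² = (0.19×0.81)/0.01281 = 0.1539/0.01281 = 12.0141, giving s = 11.0141.
Then a = μs = 0.19×11.0141 = 2.09 and b = (1−μ)s = 0.81×11.0141 = 8.92.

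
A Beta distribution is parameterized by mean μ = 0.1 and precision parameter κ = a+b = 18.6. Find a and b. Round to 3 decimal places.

a = μκ = 0.1×18.6 = 1.860 and b = (1−μ)κ = 0.9×18.6 = 16.740.

a = 1.860, b = 16.740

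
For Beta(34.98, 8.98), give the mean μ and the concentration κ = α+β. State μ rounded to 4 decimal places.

μ = 0.7957, κ = 43.96

κ = α+β = 34.98+8.98 = 43.96; μ = α/κ = 34.98/43.96 = 0.7957.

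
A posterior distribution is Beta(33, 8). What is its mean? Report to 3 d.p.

E[X] = α/(α+β) = 33/41 = 0.805.

0.805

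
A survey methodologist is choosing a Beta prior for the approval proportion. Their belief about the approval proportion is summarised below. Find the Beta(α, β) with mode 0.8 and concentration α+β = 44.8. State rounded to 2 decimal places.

Since the density peak of Beta(α,β) is at (α−1)/(α+β−2),
α = 1 + 0.8(44.8−2) = 35.24 and β = 44.8 − 35.24 = 9.56.

α = 35.24, β = 9.56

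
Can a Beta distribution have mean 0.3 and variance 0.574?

The Beta variance bound is σ² < μ(1−μ).
Here μ(1−μ) = 0.3×0.7 = 0.21, and 0.574 ≥ 0.21.

No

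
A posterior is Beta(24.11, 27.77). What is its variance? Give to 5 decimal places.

0.00470

α+β = 51.88 and αβ = 669.5347, so Var = αβ/[(α+β)²(α+β+1)] = 669.5347/142328.339072 = 0.00470.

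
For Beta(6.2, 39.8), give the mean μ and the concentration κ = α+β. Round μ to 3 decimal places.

μ = 0.135, κ = 46.0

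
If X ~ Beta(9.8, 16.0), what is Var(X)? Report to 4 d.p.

α+β = 25.8 and αβ = 156.80, so Var = αβ/[(α+β)²(α+β+1)] = 156.80/17839.152 = 0.0088.

0.0088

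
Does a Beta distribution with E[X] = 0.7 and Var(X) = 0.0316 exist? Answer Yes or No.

Yes

A Beta with mean μ has variance μ(1−μ)/(α+β+1) < μ(1−μ).
Here μ(1−μ) = 0.7×0.3 = 0.21, and 0.0316 < 0.21.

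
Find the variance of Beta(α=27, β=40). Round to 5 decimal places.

μ = 27/67 = 0.402985; Var = μ(1−μ)/(α+β+1) = 0.2405881/68 = 0.00354.

0.00354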